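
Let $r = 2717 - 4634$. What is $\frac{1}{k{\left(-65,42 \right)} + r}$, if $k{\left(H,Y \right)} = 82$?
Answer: $- \frac{1}{1835} \approx -0.00054496$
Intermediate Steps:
$r = -1917$ ($r = 2717 - 4634 = -1917$)
$\frac{1}{k{\left(-65,42 \right)} + r} = \frac{1}{82 - 1917} = \frac{1}{-1835} = - \frac{1}{1835}$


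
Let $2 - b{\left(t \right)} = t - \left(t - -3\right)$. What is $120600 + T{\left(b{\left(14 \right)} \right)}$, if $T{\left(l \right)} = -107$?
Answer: $120493$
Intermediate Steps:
$b{\left(t \right)} = 5$ ($b{\left(t \right)} = 2 - \left(t - \left(t - -3\right)\right) = 2 - \left(t - \left(t + 3\right)\right) = 2 - \left(t - \left(3 + t\right)\right) = 2 - -3 = 2 + 3 = 5$)
$120600 + T{\left(b{\left(14 \right)} \right)} = 120600 - 107 = 120493$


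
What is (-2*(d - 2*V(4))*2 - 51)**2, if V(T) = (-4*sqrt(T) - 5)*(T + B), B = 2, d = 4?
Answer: 477481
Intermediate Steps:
V(T) = (-5 - 4*sqrt(T))*(2 + T) (V(T) = (-4*sqrt(T) - 5)*(T + 2) = (-5 - 4*sqrt(T))*(2 + T))
(-2*(d - 2*V(4))*2 - 51)**2 = (-2*(4 - 2*(-10 - 8*sqrt(4) - 5*4 - 4*4**(3/2)))*2 - 51)**2 = (-2*(4 - 2*(-10 - 8*2 - 20 - 4*8))*2 - 51)**2 = (-2*(4 - 2*(-10 - 16 - 20 - 32))*2 - 51)**2 = (-2*(4 - 2*(-78))*2 - 51)**2 = (-2*(4 + 156)*2 - 51)**2 = (-2*160*2 - 51)**2 = (-320*2 - 51)**2 = (-640 - 51)**2 = (-691)**2 = 477481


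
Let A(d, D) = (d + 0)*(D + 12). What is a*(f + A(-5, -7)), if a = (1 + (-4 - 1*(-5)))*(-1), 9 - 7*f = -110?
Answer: 16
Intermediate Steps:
f = 17 (f = 9/7 - ⅐*(-110) = 9/7 + 110/7 = 17)
A(d, D) = d*(12 + D)
a = -2 (a = (1 + (-4 + 5))*(-1) = (1 + 1)*(-1) = 2*(-1) = -2)
a*(f + A(-5, -7)) = -2*(17 - 5*(12 - 7)) = -2*(17 - 5*5) = -2*(17 - 25) = -2*(-8) = 16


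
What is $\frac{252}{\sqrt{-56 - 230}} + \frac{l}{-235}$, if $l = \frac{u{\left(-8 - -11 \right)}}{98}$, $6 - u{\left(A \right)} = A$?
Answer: $- \frac{3}{23030} - \frac{126 i \sqrt{286}}{143} \approx -0.00013026 - 14.901 i$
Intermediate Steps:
$u{\left(A \right)} = 6 - A$
$l = \frac{3}{98}$ ($l = \frac{6 - \left(-8 - -11\right)}{98} = \left(6 - \left(-8 + 11\right)\right) \frac{1}{98} = \left(6 - 3\right) \frac{1}{98} = 3 \cdot \frac{1}{98} = \frac{3}{98} \approx 0.030612$)
$\frac{252}{\sqrt{-56 - 230}} + \frac{l}{-235} = \frac{252}{\sqrt{-56 - 230}} + \frac{3}{98 \left(-235\right)} = \frac{252}{\sqrt{-286}} + \frac{3}{98} \left(- \frac{1}{235}\right) = \frac{252}{i \sqrt{286}} - \frac{3}{23030} = 252 \left(- \frac{i \sqrt{286}}{286}\right) - \frac{3}{23030} = - \frac{126 i \sqrt{286}}{143} - \frac{3}{23030} = - \frac{3}{23030} - \frac{126 i \sqrt{286}}{143}$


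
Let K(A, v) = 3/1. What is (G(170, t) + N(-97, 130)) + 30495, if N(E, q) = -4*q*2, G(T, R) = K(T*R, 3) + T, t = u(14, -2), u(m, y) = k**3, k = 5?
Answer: 29628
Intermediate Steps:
K(A, v) = 3 (K(A, v) = 3*1 = 3)
u(m, y) = 125 (u(m, y) = 5**3 = 125)
t = 125
G(T, R) = 3 + T
N(E, q) = -8*q
(G(170, t) + N(-97, 130)) + 30495 = ((3 + 170) - 8*130) + 30495 = (173 - 1040) + 30495 = -867 + 30495 = 29628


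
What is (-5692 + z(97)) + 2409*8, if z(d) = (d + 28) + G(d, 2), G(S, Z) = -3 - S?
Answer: 13605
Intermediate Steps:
z(d) = 25 (z(d) = (d + 28) + (-3 - d) = (28 + d) + (-3 - d) = 25)
(-5692 + z(97)) + 2409*8 = (-5692 + 25) + 2409*8 = -5667 + 19272 = 13605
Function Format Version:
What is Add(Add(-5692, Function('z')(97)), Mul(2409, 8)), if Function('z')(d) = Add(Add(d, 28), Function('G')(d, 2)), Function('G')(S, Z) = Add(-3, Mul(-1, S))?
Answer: 13605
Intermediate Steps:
Function('z')(d) = 25 (Function('z')(d) = Add(Add(d, 28), Add(-3, Mul(-1, d))) = Add(Add(28, d), Add(-3, Mul(-1, d))) = 25)
Add(Add(-5692, Function('z')(97)), Mul(2409, 8)) = Add(Add(-5692, 25), Mul(2409, 8)) = Add(-5667, 19272) = 13605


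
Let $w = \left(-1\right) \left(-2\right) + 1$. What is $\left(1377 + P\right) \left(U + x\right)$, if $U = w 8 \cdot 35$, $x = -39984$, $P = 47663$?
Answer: $-1919621760$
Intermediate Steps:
$w = 3$ ($w = 2 + 1 = 3$)
$U = 840$ ($U = 3 \cdot 8 \cdot 35 = 24 \cdot 35 = 840$)
$\left(1377 + P\right) \left(U + x\right) = \left(1377 + 47663\right) \left(840 - 39984\right) = 49040 \left(-39144\right) = -1919621760$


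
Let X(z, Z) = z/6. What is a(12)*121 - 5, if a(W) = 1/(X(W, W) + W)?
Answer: 51/14 ≈ 3.6429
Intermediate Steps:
X(z, Z) = z/6 (X(z, Z) = z*(1/6) = z/6)
a(W) = 6/(7*W) (a(W) = 1/(W/6 + W) = 1/(7*W/6) = 6/(7*W))
a(12)*121 - 5 = ((6/7)/12)*121 - 5 = ((6/7)*(1/12))*121 - 5 = (1/14)*121 - 5 = 121/14 - 5 = 51/14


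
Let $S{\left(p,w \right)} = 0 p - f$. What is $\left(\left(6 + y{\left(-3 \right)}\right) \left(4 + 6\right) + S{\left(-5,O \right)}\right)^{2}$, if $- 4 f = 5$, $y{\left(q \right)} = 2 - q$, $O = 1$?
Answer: $\frac{198025}{16} \approx 12377.0$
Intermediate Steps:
$f = - \frac{5}{4}$ ($f = \left(- \frac{1}{4}\right) 5 = - \frac{5}{4} \approx -1.25$)
$S{\left(p,w \right)} = \frac{5}{4}$ ($S{\left(p,w \right)} = 0 p - - \frac{5}{4} = 0 + \frac{5}{4} = \frac{5}{4}$)
$\left(\left(6 + y{\left(-3 \right)}\right) \left(4 + 6\right) + S{\left(-5,O \right)}\right)^{2} = \left(\left(6 + \left(2 - -3\right)\right) \left(4 + 6\right) + \frac{5}{4}\right)^{2} = \left(\left(6 + \left(2 + 3\right)\right) 10 + \frac{5}{4}\right)^{2} = \left(\left(6 + 5\right) 10 + \frac{5}{4}\right)^{2} = \left(11 \cdot 10 + \frac{5}{4}\right)^{2} = \left(110 + \frac{5}{4}\right)^{2} = \left(\frac{445}{4}\right)^{2} = \frac{198025}{16}$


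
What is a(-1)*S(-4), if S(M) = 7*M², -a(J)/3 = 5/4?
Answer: -420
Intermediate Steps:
a(J) = -15/4
a(-1)*S(-4) = -105*(-4)²/4 = -105*16/4 = -15/4*112 = -420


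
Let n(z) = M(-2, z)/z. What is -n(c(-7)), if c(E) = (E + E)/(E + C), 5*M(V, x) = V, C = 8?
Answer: -1/35 ≈ -0.028571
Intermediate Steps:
M(V, x) = V/5
c(E) = 2*E/(8 + E) (c(E) = (E + E)/(E + 8) = (2*E)/(8 + E) = 2*E/(8 + E))
n(z) = -2/(5*z) (n(z) = ((1/5)*(-2))/z = -2/(5*z))
-n(c(-7)) = -(-2)/(5*(2*(-7)/(8 - 7))) = -(-2)/(5*(2*(-7)/1)) = -(-2)/(5*(2*(-7)*1)) = -(-2)/(5*(-14)) = -(-2)*(-1)/(5*14) = -1*1/35 = -1/35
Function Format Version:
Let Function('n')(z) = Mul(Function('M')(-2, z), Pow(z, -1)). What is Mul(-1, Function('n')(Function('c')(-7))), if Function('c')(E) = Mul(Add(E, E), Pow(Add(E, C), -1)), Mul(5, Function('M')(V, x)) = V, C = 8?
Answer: Rational(-1, 35) ≈ -0.028571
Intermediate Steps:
Function('M')(V, x) = Mul(Rational(1, 5), V)
Function('c')(E) = Mul(2, E, Pow(Add(8, E), -1)) (Function('c')(E) = Mul(Add(E, E), Pow(Add(E, 8), -1)) = Mul(Mul(2, E), Pow(Add(8, E), -1)) = Mul(2, E, Pow(Add(8, E), -1)))
Function('n')(z) = Mul(Rational(-2, 5), Pow(z, -1)) (Function('n')(z) = Mul(Mul(Rational(1, 5), -2), Pow(z, -1)) = Mul(Rational(-2, 5), Pow(z, -1)))
Mul(-1, Function('n')(Function('c')(-7))) = Mul(-1, Mul(Rational(-2, 5), Pow(Mul(2, -7, Pow(Add(8, -7), -1)), -1))) = Mul(-1, Mul(Rational(-2, 5), Pow(Mul(2, -7, Pow(1, -1)), -1))) = Mul(-1, Mul(Rational(-2, 5), Pow(Mul(2, -7, 1), -1))) = Mul(-1, Mul(Rational(-2, 5), Pow(-14, -1))) = Mul(-1, Mul(Rational(-2, 5), Rational(-1, 14))) = Mul(-1, Rational(1, 35)) = Rational(-1, 35)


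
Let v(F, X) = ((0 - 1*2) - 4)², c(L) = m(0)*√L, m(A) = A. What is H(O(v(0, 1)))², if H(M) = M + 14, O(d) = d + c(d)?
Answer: 2500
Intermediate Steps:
c(L) = 0 (c(L) = 0*√L = 0)
v(F, X) = 36 (v(F, X) = ((0 - 2) - 4)² = (-2 - 4)² = (-6)² = 36)
O(d) = d (O(d) = d + 0 = d)
H(M) = 14 + M
H(O(v(0, 1)))² = (14 + 36)² = 50² = 2500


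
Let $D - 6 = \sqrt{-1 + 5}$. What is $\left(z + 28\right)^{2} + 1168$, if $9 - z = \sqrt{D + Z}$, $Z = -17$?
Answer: $2528 - 222 i \approx 2528.0 - 222.0 i$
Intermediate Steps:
$D = 8$ ($D = 6 + \sqrt{-1 + 5} = 6 + \sqrt{4} = 6 + 2 = 8$)
$z = 9 - 3 i$ ($z = 9 - \sqrt{8 - 17} = 9 - \sqrt{-9} = 9 - 3 i \approx 9.0 - 3.0 i$)
$\left(z + 28\right)^{2} + 1168 = \left(\left(9 - 3 i\right) + 28\right)^{2} + 1168 = \left(37 - 3 i\right)^{2} + 1168 = 1168 + \left(37 - 3 i\right)^{2}$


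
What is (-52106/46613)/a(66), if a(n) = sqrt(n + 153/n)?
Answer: -52106*sqrt(3674)/23353113 ≈ -0.13524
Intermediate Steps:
(-52106/46613)/a(66) = (-52106/46613)/(sqrt(66 + 153/66)) = (-52106*1/46613)/(sqrt(66 + 153*(1/66))) = -52106/(46613*sqrt(66 + 51/22)) = -52106*sqrt(3674)/501/46613 = -52106*sqrt(3674)/23353113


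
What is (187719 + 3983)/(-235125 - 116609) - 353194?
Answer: -62115265049/175867 ≈ -3.5319e+5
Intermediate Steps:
(187719 + 3983)/(-235125 - 116609) - 353194 = 191702/(-351734) - 353194 = 191702*(-1/351734) - 353194 = -95851/175867 - 353194 = -62115265049/175867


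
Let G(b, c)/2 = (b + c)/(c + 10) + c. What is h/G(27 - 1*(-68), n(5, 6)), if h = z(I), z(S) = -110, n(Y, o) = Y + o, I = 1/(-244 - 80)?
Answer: -1155/337 ≈ -3.4273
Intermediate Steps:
I = -1/324 (I = 1/(-324) = -1/324 ≈ -0.0030864)
h = -110
G(b, c) = 2*c + 2*(b + c)/(10 + c) (G(b, c) = 2*((b + c)/(c + 10) + c) = 2*((b + c)/(10 + c) + c) = 2*(c + (b + c)/(10 + c)) = 2*c + 2*(b + c)/(10 + c))
h/G(27 - 1*(-68), n(5, 6)) = -110*(10 + (5 + 6))/(2*((27 - 1*(-68)) + (5 + 6)² + 11*(5 + 6))) = -110*(10 + 11)/(2*((27 + 68) + 11² + 11*11)) = -110*21/(2*(95 + 121 + 121)) = -110/(2*(1/21)*337) = -110/674/21 = -110*21/674 = -1155/337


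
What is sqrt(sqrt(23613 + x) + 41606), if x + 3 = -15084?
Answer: sqrt(41606 + 7*sqrt(174)) ≈ 204.20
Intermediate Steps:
x = -15087 (x = -3 - 15084 = -15087)
sqrt(sqrt(23613 + x) + 41606) = sqrt(sqrt(23613 - 15087) + 41606) = sqrt(sqrt(8526) + 41606) = sqrt(7*sqrt(174) + 41606) = sqrt(41606 + 7*sqrt(174))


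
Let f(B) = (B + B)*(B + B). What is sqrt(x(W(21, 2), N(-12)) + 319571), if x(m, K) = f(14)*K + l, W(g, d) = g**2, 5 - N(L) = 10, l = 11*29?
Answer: sqrt(315970) ≈ 562.11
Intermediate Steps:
f(B) = 4*B**2 (f(B) = (2*B)*(2*B) = 4*B**2)
l = 319
N(L) = -5 (N(L) = 5 - 1*10 = 5 - 10 = -5)
x(m, K) = 319 + 784*K (x(m, K) = (4*14**2)*K + 319 = (4*196)*K + 319 = 784*K + 319 = 319 + 784*K)
sqrt(x(W(21, 2), N(-12)) + 319571) = sqrt((319 + 784*(-5)) + 319571) = sqrt((319 - 3920) + 319571) = sqrt(-3601 + 319571) = sqrt(315970)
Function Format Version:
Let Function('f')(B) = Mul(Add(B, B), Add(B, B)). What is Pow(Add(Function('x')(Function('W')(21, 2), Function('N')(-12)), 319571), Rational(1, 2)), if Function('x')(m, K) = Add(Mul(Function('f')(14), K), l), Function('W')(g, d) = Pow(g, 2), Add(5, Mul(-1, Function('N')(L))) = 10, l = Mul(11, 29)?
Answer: Pow(315970, Rational(1, 2)) ≈ 562.11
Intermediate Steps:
Function('f')(B) = Mul(4, Pow(B, 2)) (Function('f')(B) = Mul(Mul(2, B), Mul(2, B)) = Mul(4, Pow(B, 2)))
l = 319
Function('N')(L) = -5 (Function('N')(L) = Add(5, Mul(-1, 10)) = Add(5, -10) = -5)
Function('x')(m, K) = Add(319, Mul(784, K)) (Function('x')(m, K) = Add(Mul(Mul(4, Pow(14, 2)), K), 319) = Add(Mul(Mul(4, 196), K), 319) = Add(Mul(784, K), 319) = Add(319, Mul(784, K)))
Pow(Add(Function('x')(Function('W')(21, 2), Function('N')(-12)), 319571), Rational(1, 2)) = Pow(Add(Add(319, Mul(784, -5)), 319571), Rational(1, 2)) = Pow(Add(Add(319, -3920), 319571), Rational(1, 2)) = Pow(Add(-3601, 319571), Rational(1, 2)) = Pow(315970, Rational(1, 2))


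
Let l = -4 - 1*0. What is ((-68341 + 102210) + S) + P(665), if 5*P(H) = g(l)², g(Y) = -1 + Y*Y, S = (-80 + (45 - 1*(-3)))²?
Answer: 34938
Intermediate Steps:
l = -4 (l = -4 + 0 = -4)
S = 1024 (S = (-80 + (45 + 3))² = (-80 + 48)² = (-32)² = 1024)
g(Y) = -1 + Y²
P(H) = 45 (P(H) = (-1 + (-4)²)²/5 = (-1 + 16)²/5 = (⅕)*15² = (⅕)*225 = 45)
((-68341 + 102210) + S) + P(665) = ((-68341 + 102210) + 1024) + 45 = (33869 + 1024) + 45 = 34893 + 45 = 34938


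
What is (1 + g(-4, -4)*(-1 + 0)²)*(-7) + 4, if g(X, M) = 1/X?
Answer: -5/4 ≈ -1.2500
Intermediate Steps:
(1 + g(-4, -4)*(-1 + 0)²)*(-7) + 4 = (1 + (-1 + 0)²/(-4))*(-7) + 4 = (1 - ¼*(-1)²)*(-7) + 4 = (1 - ¼*1)*(-7) + 4 = (1 - ¼)*(-7) + 4 = (¾)*(-7) + 4 = -21/4 + 4 = -5/4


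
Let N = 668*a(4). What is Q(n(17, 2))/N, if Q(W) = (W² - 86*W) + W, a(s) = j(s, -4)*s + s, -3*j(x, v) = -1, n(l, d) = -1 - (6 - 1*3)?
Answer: 267/2672 ≈ 0.099925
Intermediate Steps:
n(l, d) = -4 (n(l, d) = -1 - (6 - 3) = -1 - 1*3 = -1 - 3 = -4)
j(x, v) = ⅓ (j(x, v) = -⅓*(-1) = ⅓)
a(s) = 4*s/3 (a(s) = s/3 + s = 4*s/3)
Q(W) = W² - 85*W
N = 10688/3 (N = 668*((4/3)*4) = 668*(16/3) = 10688/3 ≈ 3562.7)
Q(n(17, 2))/N = (-4*(-85 - 4))/(10688/3) = -4*(-89)*(3/10688) = 356*(3/10688) = 267/2672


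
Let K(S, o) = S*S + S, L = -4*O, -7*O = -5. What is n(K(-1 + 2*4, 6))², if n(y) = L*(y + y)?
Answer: 102400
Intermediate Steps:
O = 5/7 (O = -⅐*(-5) = 5/7 ≈ 0.71429)
L = -20/7 (L = -4*5/7 = -20/7 ≈ -2.8571)
K(S, o) = S + S² (K(S, o) = S² + S = S + S²)
n(y) = -40*y/7 (n(y) = -20*(y + y)/7 = -40*y/7)
n(K(-1 + 2*4, 6))² = (-40*(-1 + 2*4)*(1 + (-1 + 2*4))/7)² = (-40*(-1 + 8)*(1 + (-1 + 8))/7)² = (-40*(1 + 7))² = (-40*8)² = (-40/7*56)² = (-320)² = 102400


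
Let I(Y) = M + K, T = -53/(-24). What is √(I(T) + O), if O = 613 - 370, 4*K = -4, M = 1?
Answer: 9*√3 ≈ 15.588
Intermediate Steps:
K = -1 (K = (¼)*(-4) = -1)
T = 53/24 (T = -53*(-1/24) = 53/24 ≈ 2.2083)
I(Y) = 0 (I(Y) = 1 - 1 = 0)
O = 243
√(I(T) + O) = √(0 + 243) = √243 = 9*√3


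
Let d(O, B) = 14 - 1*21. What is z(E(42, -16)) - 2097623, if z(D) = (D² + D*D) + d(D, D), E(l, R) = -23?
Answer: -2096572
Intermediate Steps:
d(O, B) = -7 (d(O, B) = 14 - 21 = -7)
z(D) = -7 + 2*D² (z(D) = (D² + D*D) - 7 = (D² + D²) - 7 = 2*D² - 7 = -7 + 2*D²)
z(E(42, -16)) - 2097623 = (-7 + 2*(-23)²) - 2097623 = (-7 + 2*529) - 2097623 = (-7 + 1058) - 2097623 = 1051 - 2097623 = -2096572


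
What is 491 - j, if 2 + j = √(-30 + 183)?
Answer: 493 - 3*√17 ≈ 480.63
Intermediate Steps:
j = -2 + 3*√17 (j = -2 + √(-30 + 183) = -2 + √153 = -2 + 3*√17 ≈ 10.369)
491 - j = 491 - (-2 + 3*√17) = 491 + (2 - 3*√17) = 493 - 3*√17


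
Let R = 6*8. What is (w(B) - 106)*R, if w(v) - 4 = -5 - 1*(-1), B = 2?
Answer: -5088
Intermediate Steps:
R = 48
w(v) = 0 (w(v) = 4 + (-5 - 1*(-1)) = 4 + (-5 + 1) = 4 - 4 = 0)
(w(B) - 106)*R = (0 - 106)*48 = -106*48 = -5088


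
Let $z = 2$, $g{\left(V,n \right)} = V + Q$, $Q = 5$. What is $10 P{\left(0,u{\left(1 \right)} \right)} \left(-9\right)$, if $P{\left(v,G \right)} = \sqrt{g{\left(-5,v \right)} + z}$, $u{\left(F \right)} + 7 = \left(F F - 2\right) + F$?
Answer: $- 90 \sqrt{2} \approx -127.28$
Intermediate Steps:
$g{\left(V,n \right)} = 5 + V$ ($g{\left(V,n \right)} = V + 5 = 5 + V$)
$u{\left(F \right)} = -9 + F + F^{2}$ ($u{\left(F \right)} = -7 + \left(\left(F F - 2\right) + F\right) = -7 + \left(\left(F^{2} - 2\right) + F\right) = -7 + \left(\left(-2 + F^{2}\right) + F\right) = -7 + \left(-2 + F + F^{2}\right) = -9 + F + F^{2}$)
$P{\left(v,G \right)} = \sqrt{2}$ ($P{\left(v,G \right)} = \sqrt{\left(5 - 5\right) + 2} = \sqrt{0 + 2} = \sqrt{2}$)
$10 P{\left(0,u{\left(1 \right)} \right)} \left(-9\right) = 10 \sqrt{2} \left(-9\right) = - 90 \sqrt{2}$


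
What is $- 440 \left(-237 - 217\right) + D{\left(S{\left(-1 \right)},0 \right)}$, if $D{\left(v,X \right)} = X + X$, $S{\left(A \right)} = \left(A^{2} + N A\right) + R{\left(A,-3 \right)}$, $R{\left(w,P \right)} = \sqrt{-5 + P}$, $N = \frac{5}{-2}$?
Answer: $199760$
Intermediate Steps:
$N = - \frac{5}{2}$ ($N = 5 \left(- \frac{1}{2}\right) = - \frac{5}{2} \approx -2.5$)
$S{\left(A \right)} = A^{2} - \frac{5 A}{2} + 2 i \sqrt{2}$ ($S{\left(A \right)} = \left(A^{2} - \frac{5 A}{2}\right) + \sqrt{-5 - 3} = \left(A^{2} - \frac{5 A}{2}\right) + \sqrt{-8} = \left(A^{2} - \frac{5 A}{2}\right) + 2 i \sqrt{2} = A^{2} - \frac{5 A}{2} + 2 i \sqrt{2}$)
$D{\left(v,X \right)} = 2 X$
$- 440 \left(-237 - 217\right) + D{\left(S{\left(-1 \right)},0 \right)} = - 440 \left(-237 - 217\right) + 2 \cdot 0 = - 440 \left(-237 - 217\right) + 0 = \left(-440\right) \left(-454\right) + 0 = 199760 + 0 = 199760$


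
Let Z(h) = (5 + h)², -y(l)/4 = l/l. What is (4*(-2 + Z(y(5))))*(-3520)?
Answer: 14080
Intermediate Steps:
y(l) = -4 (y(l) = -4*l/l = -4*1 = -4)
(4*(-2 + Z(y(5))))*(-3520) = (4*(-2 + (5 - 4)²))*(-3520) = (4*(-2 + 1²))*(-3520) = (4*(-2 + 1))*(-3520) = (4*(-1))*(-3520) = -4*(-3520) = 14080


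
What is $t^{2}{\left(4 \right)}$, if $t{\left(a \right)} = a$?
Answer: $16$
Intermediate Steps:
$t^{2}{\left(4 \right)} = 4^{2} = 16$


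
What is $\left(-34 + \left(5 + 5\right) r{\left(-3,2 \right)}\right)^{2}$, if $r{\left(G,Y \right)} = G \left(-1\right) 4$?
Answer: $7396$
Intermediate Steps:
$r{\left(G,Y \right)} = - 4 G$ ($r{\left(G,Y \right)} = - G 4 = - 4 G$)
$\left(-34 + \left(5 + 5\right) r{\left(-3,2 \right)}\right)^{2} = \left(-34 + \left(5 + 5\right) \left(\left(-4\right) \left(-3\right)\right)\right)^{2} = \left(-34 + 10 \cdot 12\right)^{2} = \left(-34 + 120\right)^{2} = 86^{2} = 7396$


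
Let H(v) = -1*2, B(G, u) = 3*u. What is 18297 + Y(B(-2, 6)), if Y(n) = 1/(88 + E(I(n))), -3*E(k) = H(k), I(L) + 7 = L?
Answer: 4867005/266 ≈ 18297.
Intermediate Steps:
H(v) = -2
I(L) = -7 + L
E(k) = ⅔ (E(k) = -⅓*(-2) = ⅔)
Y(n) = 3/266 (Y(n) = 1/(88 + ⅔) = 1/(266/3) = 3/266)
18297 + Y(B(-2, 6)) = 18297 + 3/266 = 4867005/266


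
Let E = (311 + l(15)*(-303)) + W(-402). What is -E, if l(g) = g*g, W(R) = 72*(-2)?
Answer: 68008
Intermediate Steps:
W(R) = -144
l(g) = g**2
E = -68008 (E = (311 + 15**2*(-303)) - 144 = (311 + 225*(-303)) - 144 = (311 - 68175) - 144 = -67864 - 144 = -68008)
-E = -1*(-68008) = 68008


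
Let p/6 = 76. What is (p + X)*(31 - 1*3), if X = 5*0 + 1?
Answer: 12796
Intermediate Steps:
p = 456 (p = 6*76 = 456)
X = 1 (X = 0 + 1 = 1)
(p + X)*(31 - 1*3) = (456 + 1)*(31 - 1*3) = 457*(31 - 3) = 457*28 = 12796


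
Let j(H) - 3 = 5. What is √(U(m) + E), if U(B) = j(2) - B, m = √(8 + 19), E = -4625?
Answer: √(-4617 - 3*√3) ≈ 67.987*I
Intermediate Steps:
j(H) = 8 (j(H) = 3 + 5 = 8)
m = 3*√3 (m = √27 = 3*√3 ≈ 5.1962)
U(B) = 8 - B
√(U(m) + E) = √((8 - 3*√3) - 4625) = √(-4617 - 3*√3)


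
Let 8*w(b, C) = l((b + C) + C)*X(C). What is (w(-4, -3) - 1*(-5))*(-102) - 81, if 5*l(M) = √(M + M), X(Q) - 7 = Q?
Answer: -591 - 102*I*√5/5 ≈ -591.0 - 45.616*I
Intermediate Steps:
X(Q) = 7 + Q
l(M) = √2*√M/5 (l(M) = √(M + M)/5 = √(2*M)/5 = (√2*√M)/5 = √2*√M/5)
w(b, C) = √2*√(b + 2*C)*(7 + C)/40 (w(b, C) = ((√2*√((b + C) + C)/5)*(7 + C))/8 = ((√2*√((C + b) + C)/5)*(7 + C))/8 = ((√2*√(b + 2*C)/5)*(7 + C))/8 = (√2*√(b + 2*C)*(7 + C)/5)/8 = √2*√(b + 2*C)*(7 + C)/40)
(w(-4, -3) - 1*(-5))*(-102) - 81 = (√(2*(-4) + 4*(-3))*(7/40 + (1/40)*(-3)) - 1*(-5))*(-102) - 81 = (√(-8 - 12)*(7/40 - 3/40) + 5)*(-102) - 81 = (√(-20)*(⅒) + 5)*(-102) - 81 = ((2*I*√5)*(⅒) + 5)*(-102) - 81 = (I*√5/5 + 5)*(-102) - 81 = (5 + I*√5/5)*(-102) - 81 = (-510 - 102*I*√5/5) - 81 = -591 - 102*I*√5/5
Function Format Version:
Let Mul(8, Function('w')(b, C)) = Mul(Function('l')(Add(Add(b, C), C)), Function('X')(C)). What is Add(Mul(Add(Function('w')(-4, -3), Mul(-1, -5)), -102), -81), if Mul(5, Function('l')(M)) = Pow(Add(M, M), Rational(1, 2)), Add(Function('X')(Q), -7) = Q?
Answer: Add(-591, Mul(Rational(-102, 5), I, Pow(5, Rational(1, 2)))) ≈ Add(-591.00, Mul(-45.616, I))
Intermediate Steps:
Function('X')(Q) = Add(7, Q)
Function('l')(M) = Mul(Rational(1, 5), Pow(2, Rational(1, 2)), Pow(M, Rational(1, 2))) (Function('l')(M) = Mul(Rational(1, 5), Pow(Add(M, M), Rational(1, 2))) = Mul(Rational(1, 5), Pow(Mul(2, M), Rational(1, 2))) = Mul(Rational(1, 5), Mul(Pow(2, Rational(1, 2)), Pow(M, Rational(1, 2)))) = Mul(Rational(1, 5), Pow(2, Rational(1, 2)), Pow(M, Rational(1, 2))))
Function('w')(b, C) = Mul(Rational(1, 40), Pow(2, Rational(1, 2)), Pow(Add(b, Mul(2, C)), Rational(1, 2)), Add(7, C)) (Function('w')(b, C) = Mul(Rational(1, 8), Mul(Mul(Rational(1, 5), Pow(2, Rational(1, 2)), Pow(Add(Add(b, C), C), Rational(1, 2))), Add(7, C))) = Mul(Rational(1, 8), Mul(Mul(Rational(1, 5), Pow(2, Rational(1, 2)), Pow(Add(Add(C, b), C), Rational(1, 2))), Add(7, C))) = Mul(Rational(1, 8), Mul(Mul(Rational(1, 5), Pow(2, Rational(1, 2)), Pow(Add(b, Mul(2, C)), Rational(1, 2))), Add(7, C))) = Mul(Rational(1, 8), Mul(Rational(1, 5), Pow(2, Rational(1, 2)), Pow(Add(b, Mul(2, C)), Rational(1, 2)), Add(7, C))) = Mul(Rational(1, 40), Pow(2, Rational(1, 2)), Pow(Add(b, Mul(2, C)), Rational(1, 2)), Add(7, C)))
Add(Mul(Add(Function('w')(-4, -3), Mul(-1, -5)), -102), -81) = Add(Mul(Add(Mul(Pow(Add(Mul(2, -4), Mul(4, -3)), Rational(1, 2)), Add(Rational(7, 40), Mul(Rational(1, 40), -3))), Mul(-1, -5)), -102), -81) = Add(Mul(Add(Mul(Pow(Add(-8, -12), Rational(1, 2)), Add(Rational(7, 40), Rational(-3, 40))), 5), -102), -81) = Add(Mul(Add(Mul(Pow(-20, Rational(1, 2)), Rational(1, 10)), 5), -102), -81) = Add(Mul(Add(Mul(Mul(2, I, Pow(5, Rational(1, 2))), Rational(1, 10)), 5), -102), -81) = Add(Mul(Add(Mul(Rational(1, 5), I, Pow(5, Rational(1, 2))), 5), -102), -81) = Add(Mul(Add(5, Mul(Rational(1, 5), I, Pow(5, Rational(1, 2)))), -102), -81) = Add(Add(-510, Mul(Rational(-102, 5), I, Pow(5, Rational(1, 2)))), -81) = Add(-591, Mul(Rational(-102, 5), I, Pow(5, Rational(1, 2))))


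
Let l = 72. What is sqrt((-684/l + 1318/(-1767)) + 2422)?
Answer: sqrt(30120773226)/3534 ≈ 49.110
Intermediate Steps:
sqrt((-684/l + 1318/(-1767)) + 2422) = sqrt((-684/72 + 1318/(-1767)) + 2422) = sqrt((-684*1/72 + 1318*(-1/1767)) + 2422) = sqrt((-19/2 - 1318/1767) + 2422) = sqrt(-36209/3534 + 2422) = sqrt(8523139/3534) = sqrt(30120773226)/3534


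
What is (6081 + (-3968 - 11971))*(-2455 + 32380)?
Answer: -295000650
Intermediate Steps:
(6081 + (-3968 - 11971))*(-2455 + 32380) = (6081 - 15939)*29925 = -9858*29925 = -295000650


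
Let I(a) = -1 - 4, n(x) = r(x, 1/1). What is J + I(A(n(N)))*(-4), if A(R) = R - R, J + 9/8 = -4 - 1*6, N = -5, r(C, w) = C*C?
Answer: 71/8 ≈ 8.8750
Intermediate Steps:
r(C, w) = C²
n(x) = x²
J = -89/8 (J = -9/8 + (-4 - 1*6) = -9/8 + (-4 - 6) = -9/8 - 10 = -89/8 ≈ -11.125)
A(R) = 0
I(a) = -5
J + I(A(n(N)))*(-4) = -89/8 - 5*(-4) = -89/8 + 20 = 71/8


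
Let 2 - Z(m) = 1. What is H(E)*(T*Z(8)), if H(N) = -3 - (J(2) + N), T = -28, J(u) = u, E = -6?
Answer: -28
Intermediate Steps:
Z(m) = 1 (Z(m) = 2 - 1*1 = 2 - 1 = 1)
H(N) = -5 - N (H(N) = -3 - (2 + N) = -3 + (-2 - N) = -5 - N)
H(E)*(T*Z(8)) = (-5 - 1*(-6))*(-28*1) = (-5 + 6)*(-28) = 1*(-28) = -28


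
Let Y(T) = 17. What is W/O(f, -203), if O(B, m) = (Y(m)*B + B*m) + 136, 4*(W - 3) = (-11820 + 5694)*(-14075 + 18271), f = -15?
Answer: -6426171/2926 ≈ -2196.2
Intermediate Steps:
W = -6426171 (W = 3 + ((-11820 + 5694)*(-14075 + 18271))/4 = 3 + (-6126*4196)/4 = 3 + (1/4)*(-25704696) = 3 - 6426174 = -6426171)
O(B, m) = 136 + 17*B + B*m (O(B, m) = (17*B + B*m) + 136 = 136 + 17*B + B*m)
W/O(f, -203) = -6426171/(136 + 17*(-15) - 15*(-203)) = -6426171/(136 - 255 + 3045) = -6426171/2926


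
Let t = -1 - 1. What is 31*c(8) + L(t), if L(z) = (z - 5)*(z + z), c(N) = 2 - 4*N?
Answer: -902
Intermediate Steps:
t = -2
L(z) = 2*z*(-5 + z) (L(z) = (-5 + z)*(2*z) = 2*z*(-5 + z))
31*c(8) + L(t) = 31*(2 - 4*8) + 2*(-2)*(-5 - 2) = 31*(2 - 32) + 2*(-2)*(-7) = 31*(-30) + 28 = -930 + 28 = -902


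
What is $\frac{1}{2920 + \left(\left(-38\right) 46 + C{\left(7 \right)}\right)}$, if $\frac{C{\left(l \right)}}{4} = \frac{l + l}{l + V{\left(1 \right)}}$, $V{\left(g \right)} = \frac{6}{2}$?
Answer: $\frac{5}{5888} \approx 0.00084918$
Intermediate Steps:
$V{\left(g \right)} = 3$ ($V{\left(g \right)} = 6 \cdot \frac{1}{2} = 3$)
$C{\left(l \right)} = \frac{8 l}{3 + l}$ ($C{\left(l \right)} = 4 \frac{l + l}{l + 3} = 4 \frac{2 l}{3 + l} = \frac{8 l}{3 + l}$)
$\frac{1}{2920 + \left(\left(-38\right) 46 + C{\left(7 \right)}\right)} = \frac{1}{2920 + \left(\left(-38\right) 46 + 8 \cdot 7 \frac{1}{3 + 7}\right)} = \frac{1}{2920 - \left(1748 - \frac{56}{10}\right)} = \frac{1}{2920 - \left(1748 - \frac{28}{5}\right)} = \frac{1}{2920 + \left(-1748 + \frac{28}{5}\right)} = \frac{1}{2920 - \frac{8712}{5}} = \frac{1}{\frac{5888}{5}} = \frac{5}{5888}$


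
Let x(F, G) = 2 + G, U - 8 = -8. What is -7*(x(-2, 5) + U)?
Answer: -49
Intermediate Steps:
U = 0 (U = 8 - 8 = 0)
-7*(x(-2, 5) + U) = -7*((2 + 5) + 0) = -7*(7 + 0) = -7*7 = -49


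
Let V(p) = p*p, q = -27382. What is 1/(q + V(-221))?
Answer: 1/21459 ≈ 4.6600e-5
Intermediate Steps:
V(p) = p**2
1/(q + V(-221)) = 1/(-27382 + (-221)**2) = 1/(-27382 + 48841) = 1/21459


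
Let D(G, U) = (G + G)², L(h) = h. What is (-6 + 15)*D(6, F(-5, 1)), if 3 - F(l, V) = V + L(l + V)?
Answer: 1296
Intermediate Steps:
F(l, V) = 3 - l - 2*V (F(l, V) = 3 - (V + (l + V)) = 3 - (V + (V + l)) = 3 - (l + 2*V) = 3 + (-l - 2*V) = 3 - l - 2*V)
D(G, U) = 4*G² (D(G, U) = (2*G)² = 4*G²)
(-6 + 15)*D(6, F(-5, 1)) = (-6 + 15)*(4*6²) = 9*(4*36) = 9*144 = 1296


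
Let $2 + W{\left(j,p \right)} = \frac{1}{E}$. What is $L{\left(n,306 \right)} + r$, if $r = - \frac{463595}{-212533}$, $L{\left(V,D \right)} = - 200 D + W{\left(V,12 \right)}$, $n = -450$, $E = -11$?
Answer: $- \frac{143077004314}{2337863} \approx -61200.0$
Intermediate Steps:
$W{\left(j,p \right)} = - \frac{23}{11}$ ($W{\left(j,p \right)} = -2 + \frac{1}{-11} = -2 - \frac{1}{11} = - \frac{23}{11}$)
$L{\left(V,D \right)} = - \frac{23}{11} - 200 D$ ($L{\left(V,D \right)} = - 200 D - \frac{23}{11} = - \frac{23}{11} - 200 D$)
$r = \frac{463595}{212533}$ ($r = \left(-463595\right) \left(- \frac{1}{212533}\right) = \frac{463595}{212533} \approx 2.1813$)
$L{\left(n,306 \right)} + r = \left(- \frac{23}{11} - 61200\right) + \frac{463595}{212533} = - \frac{673223}{11} + \frac{463595}{212533} = - \frac{143077004314}{2337863}$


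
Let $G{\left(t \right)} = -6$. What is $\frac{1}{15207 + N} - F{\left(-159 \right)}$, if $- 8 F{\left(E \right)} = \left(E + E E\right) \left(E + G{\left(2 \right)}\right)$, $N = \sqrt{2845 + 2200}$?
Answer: $- \frac{29954756552277}{57811951} - \frac{\sqrt{5045}}{231247804} \approx -5.1814 \cdot 10^{5}$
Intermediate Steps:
$N = \sqrt{5045} \approx 71.028$
$F{\left(E \right)} = - \frac{\left(-6 + E\right) \left(E + E^{2}\right)}{8}$ ($F{\left(E \right)} = - \frac{\left(E + E E\right) \left(E - 6\right)}{8} = - \frac{\left(E + E^{2}\right) \left(-6 + E\right)}{8} = - \frac{\left(-6 + E\right) \left(E + E^{2}\right)}{8}$)
$\frac{1}{15207 + N} - F{\left(-159 \right)} = \frac{1}{15207 + \sqrt{5045}} - \frac{1}{8} \left(-159\right) \left(6 - \left(-159\right)^{2} + 5 \left(-159\right)\right) = \frac{1}{15207 + \sqrt{5045}} - \frac{1}{8} \left(-159\right) \left(6 - 25281 - 795\right) = \frac{1}{15207 + \sqrt{5045}} - \frac{1}{8} \left(-159\right) \left(-26070\right) = \frac{1}{15207 + \sqrt{5045}} - \frac{2072565}{4} = - \frac{2072565}{4} + \frac{1}{15207 + \sqrt{5045}}$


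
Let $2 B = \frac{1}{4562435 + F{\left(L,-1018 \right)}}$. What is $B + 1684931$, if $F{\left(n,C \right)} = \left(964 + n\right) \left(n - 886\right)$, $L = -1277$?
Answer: $\frac{17656236935349}{10478908} \approx 1.6849 \cdot 10^{6}$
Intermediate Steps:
$F{\left(n,C \right)} = \left(-886 + n\right) \left(964 + n\right)$ ($F{\left(n,C \right)} = \left(964 + n\right) \left(-886 + n\right) = \left(-886 + n\right) \left(964 + n\right)$)
$B = \frac{1}{10478908}$ ($B = \frac{1}{2 \left(4562435 + \left(-854104 + \left(-1277\right)^{2} + 78 \left(-1277\right)\right)\right)} = \frac{1}{2 \left(4562435 - -677019\right)} = \frac{1}{2 \left(4562435 + 677019\right)} = \frac{1}{2 \cdot 5239454} = \frac{1}{2} \cdot \frac{1}{5239454} = \frac{1}{10478908} \approx 9.543 \cdot 10^{-8}$)
$B + 1684931 = \frac{1}{10478908} + 1684931 = \frac{17656236935349}{10478908}$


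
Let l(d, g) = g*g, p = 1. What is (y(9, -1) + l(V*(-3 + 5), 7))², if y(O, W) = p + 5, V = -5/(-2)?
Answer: 3025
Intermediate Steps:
V = 5/2 (V = -5*(-½) = 5/2 ≈ 2.5000)
y(O, W) = 6 (y(O, W) = 1 + 5 = 6)
l(d, g) = g²
(y(9, -1) + l(V*(-3 + 5), 7))² = (6 + 7²)² = (6 + 49)² = 55² = 3025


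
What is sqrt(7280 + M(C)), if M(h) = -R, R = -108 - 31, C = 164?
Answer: sqrt(7419) ≈ 86.134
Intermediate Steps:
R = -139
M(h) = 139 (M(h) = -1*(-139) = 139)
sqrt(7280 + M(C)) = sqrt(7280 + 139) = sqrt(7419)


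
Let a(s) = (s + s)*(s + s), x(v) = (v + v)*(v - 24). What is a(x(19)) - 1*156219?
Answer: -11819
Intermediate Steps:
x(v) = 2*v*(-24 + v) (x(v) = (2*v)*(-24 + v) = 2*v*(-24 + v))
a(s) = 4*s**2 (a(s) = (2*s)*(2*s) = 4*s**2)
a(x(19)) - 1*156219 = 4*(2*19*(-24 + 19))**2 - 1*156219 = 4*(2*19*(-5))**2 - 156219 = 4*(-190)**2 - 156219 = 4*36100 - 156219 = 144400 - 156219 = -11819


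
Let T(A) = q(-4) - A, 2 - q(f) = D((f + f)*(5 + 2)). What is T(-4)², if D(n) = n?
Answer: 3844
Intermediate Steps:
q(f) = 2 - 14*f (q(f) = 2 - (f + f)*(5 + 2) = 2 - 2*f*7 = 2 - 14*f)
T(A) = 58 - A (T(A) = (2 - 14*(-4)) - A = (2 + 56) - A = 58 - A)
T(-4)² = (58 - 1*(-4))² = (58 + 4)² = 62² = 3844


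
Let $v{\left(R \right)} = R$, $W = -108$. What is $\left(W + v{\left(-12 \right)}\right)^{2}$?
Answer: $14400$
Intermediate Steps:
$\left(W + v{\left(-12 \right)}\right)^{2} = \left(-108 - 12\right)^{2} = \left(-120\right)^{2} = 14400$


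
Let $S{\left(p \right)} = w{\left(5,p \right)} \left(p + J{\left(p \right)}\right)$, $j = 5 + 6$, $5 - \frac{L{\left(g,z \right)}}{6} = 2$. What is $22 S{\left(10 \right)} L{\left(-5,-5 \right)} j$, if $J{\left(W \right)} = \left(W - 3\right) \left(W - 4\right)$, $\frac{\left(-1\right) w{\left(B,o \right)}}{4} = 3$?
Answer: $-2718144$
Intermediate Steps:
$w{\left(B,o \right)} = -12$ ($w{\left(B,o \right)} = \left(-4\right) 3 = -12$)
$L{\left(g,z \right)} = 18$ ($L{\left(g,z \right)} = 30 - 12 = 18$)
$j = 11$
$J{\left(W \right)} = \left(-4 + W\right) \left(-3 + W\right)$ ($J{\left(W \right)} = \left(-3 + W\right) \left(-4 + W\right) = \left(-4 + W\right) \left(-3 + W\right)$)
$S{\left(p \right)} = -144 - 12 p^{2} + 72 p$ ($S{\left(p \right)} = - 12 \left(p + \left(12 + p^{2} - 7 p\right)\right) = - 12 \left(12 + p^{2} - 6 p\right) = -144 - 12 p^{2} + 72 p$)
$22 S{\left(10 \right)} L{\left(-5,-5 \right)} j = 22 \left(-144 - 12 \cdot 10^{2} + 72 \cdot 10\right) 18 \cdot 11 = 22 \left(-144 - 1200 + 720\right) 198 = 22 \left(-624\right) 198 = \left(-13728\right) 198 = -2718144$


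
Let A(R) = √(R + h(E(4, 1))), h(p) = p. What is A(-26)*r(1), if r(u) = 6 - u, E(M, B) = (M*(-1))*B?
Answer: 5*I*√30 ≈ 27.386*I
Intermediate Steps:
E(M, B) = -B*M (E(M, B) = (-M)*B = -B*M)
A(R) = √(-4 + R) (A(R) = √(R - 1*1*4) = √(R - 4) = √(-4 + R))
A(-26)*r(1) = √(-4 - 26)*(6 - 1*1) = √(-30)*(6 - 1) = (I*√30)*5 = 5*I*√30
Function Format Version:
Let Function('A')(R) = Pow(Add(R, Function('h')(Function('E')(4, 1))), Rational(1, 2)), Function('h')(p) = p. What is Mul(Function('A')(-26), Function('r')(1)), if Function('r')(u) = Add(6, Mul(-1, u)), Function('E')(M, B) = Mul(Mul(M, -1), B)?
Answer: Mul(5, I, Pow(30, Rational(1, 2))) ≈ Mul(27.386, I)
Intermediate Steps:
Function('E')(M, B) = Mul(-1, B, M) (Function('E')(M, B) = Mul(Mul(-1, M), B) = Mul(-1, B, M))
Function('A')(R) = Pow(Add(-4, R), Rational(1, 2)) (Function('A')(R) = Pow(Add(R, Mul(-1, 1, 4)), Rational(1, 2)) = Pow(Add(R, -4), Rational(1, 2)) = Pow(Add(-4, R), Rational(1, 2)))
Mul(Function('A')(-26), Function('r')(1)) = Mul(Pow(Add(-4, -26), Rational(1, 2)), Add(6, Mul(-1, 1))) = Mul(Pow(-30, Rational(1, 2)), Add(6, -1)) = Mul(Mul(I, Pow(30, Rational(1, 2))), 5) = Mul(5, I, Pow(30, Rational(1, 2)))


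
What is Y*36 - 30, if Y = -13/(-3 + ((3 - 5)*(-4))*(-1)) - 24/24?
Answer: -258/11 ≈ -23.455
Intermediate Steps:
Y = 2/11 (Y = -13/(-3 - 2*(-4)*(-1)) - 24*1/24 = -13/(-3 + 8*(-1)) - 1 = -13/(-3 - 8) - 1 = -13/(-11) - 1 = -13*(-1/11) - 1 = 13/11 - 1 = 2/11 ≈ 0.18182)
Y*36 - 30 = (2/11)*36 - 30 = 72/11 - 30 = -258/11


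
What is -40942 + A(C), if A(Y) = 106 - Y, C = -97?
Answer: -40739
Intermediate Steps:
-40942 + A(C) = -40942 + (106 - 1*(-97)) = -40942 + (106 + 97) = -40942 + 203 = -40739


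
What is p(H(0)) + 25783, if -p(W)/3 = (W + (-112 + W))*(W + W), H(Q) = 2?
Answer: 27079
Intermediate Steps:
p(W) = -6*W*(-112 + 2*W) (p(W) = -3*(W + (-112 + W))*(W + W) = -3*(-112 + 2*W)*2*W = -6*W*(-112 + 2*W))
p(H(0)) + 25783 = 12*2*(56 - 1*2) + 25783 = 12*2*(56 - 2) + 25783 = 12*2*54 + 25783 = 1296 + 25783 = 27079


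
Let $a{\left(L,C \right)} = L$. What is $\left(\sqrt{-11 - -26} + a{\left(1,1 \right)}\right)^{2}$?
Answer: $\left(1 + \sqrt{15}\right)^{2} \approx 23.746$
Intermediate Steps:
$\left(\sqrt{-11 - -26} + a{\left(1,1 \right)}\right)^{2} = \left(\sqrt{-11 - -26} + 1\right)^{2} = \left(\sqrt{-11 + 26} + 1\right)^{2} = \left(\sqrt{15} + 1\right)^{2} = \left(1 + \sqrt{15}\right)^{2}$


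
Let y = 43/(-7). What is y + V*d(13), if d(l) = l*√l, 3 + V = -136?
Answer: -43/7 - 1807*√13 ≈ -6521.4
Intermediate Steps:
y = -43/7 (y = 43*(-⅐) = -43/7 ≈ -6.1429)
V = -139 (V = -3 - 136 = -139)
d(l) = l^(3/2)
y + V*d(13) = -43/7 - 1807*√13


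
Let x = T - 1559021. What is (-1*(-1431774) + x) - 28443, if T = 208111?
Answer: 52421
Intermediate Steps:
x = -1350910 (x = 208111 - 1559021 = -1350910)
(-1*(-1431774) + x) - 28443 = (-1*(-1431774) - 1350910) - 28443 = (1431774 - 1350910) - 28443 = 80864 - 28443 = 52421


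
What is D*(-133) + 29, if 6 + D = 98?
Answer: -12207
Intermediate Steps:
D = 92 (D = -6 + 98 = 92)
D*(-133) + 29 = 92*(-133) + 29 = -12236 + 29 = -12207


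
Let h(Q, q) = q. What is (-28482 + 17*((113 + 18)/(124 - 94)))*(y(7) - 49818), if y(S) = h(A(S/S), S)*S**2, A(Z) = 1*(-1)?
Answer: 8432845535/6 ≈ 1.4055e+9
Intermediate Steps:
A(Z) = -1
y(S) = S**3 (y(S) = S*S**2 = S**3)
(-28482 + 17*((113 + 18)/(124 - 94)))*(y(7) - 49818) = (-28482 + 17*((113 + 18)/(124 - 94)))*(7**3 - 49818) = (-28482 + 17*(131/30))*(343 - 49818) = (-28482 + 17*(131*(1/30)))*(-49475) = (-28482 + 17*(131/30))*(-49475) = (-28482 + 2227/30)*(-49475) = -852233/30*(-49475) = 8432845535/6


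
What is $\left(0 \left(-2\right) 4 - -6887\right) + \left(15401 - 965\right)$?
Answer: $21323$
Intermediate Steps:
$\left(0 \left(-2\right) 4 - -6887\right) + \left(15401 - 965\right) = \left(0 \cdot 4 + 6887\right) + 14436 = \left(0 + 6887\right) + 14436 = 6887 + 14436 = 21323$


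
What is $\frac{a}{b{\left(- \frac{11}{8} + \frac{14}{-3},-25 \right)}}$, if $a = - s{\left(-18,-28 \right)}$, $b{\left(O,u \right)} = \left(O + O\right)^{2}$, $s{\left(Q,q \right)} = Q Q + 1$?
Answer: $- \frac{1872}{841} \approx -2.2259$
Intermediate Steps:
$s{\left(Q,q \right)} = 1 + Q^{2}$ ($s{\left(Q,q \right)} = Q^{2} + 1 = 1 + Q^{2}$)
$b{\left(O,u \right)} = 4 O^{2}$ ($b{\left(O,u \right)} = \left(2 O\right)^{2} = 4 O^{2}$)
$a = -325$ ($a = - (1 + \left(-18\right)^{2}) = - (1 + 324) = \left(-1\right) 325 = -325$)
$\frac{a}{b{\left(- \frac{11}{8} + \frac{14}{-3},-25 \right)}} = - \frac{325}{4 \left(- \frac{11}{8} + \frac{14}{-3}\right)^{2}} = - \frac{325}{4 \left(\left(-11\right) \frac{1}{8} + 14 \left(- \frac{1}{3}\right)\right)^{2}} = - \frac{325}{4 \left(- \frac{11}{8} - \frac{14}{3}\right)^{2}} = - \frac{325}{4 \left(- \frac{145}{24}\right)^{2}} = - \frac{325}{4 \cdot \frac{21025}{576}} = - \frac{325}{\frac{21025}{144}} = \left(-325\right) \frac{144}{21025} = - \frac{1872}{841}$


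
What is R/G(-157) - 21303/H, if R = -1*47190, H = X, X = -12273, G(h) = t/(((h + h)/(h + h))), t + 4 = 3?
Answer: 193061391/4091 ≈ 47192.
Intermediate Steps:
t = -1 (t = -4 + 3 = -1)
G(h) = -1 (G(h) = -1/((h + h)/(h + h)) = -1/((2*h)/((2*h))) = -1/((2*h)*(1/(2*h))) = -1/1 = -1*1 = -1)
H = -12273
R = -47190
R/G(-157) - 21303/H = -47190/(-1) - 21303/(-12273) = -47190*(-1) - 21303*(-1/12273) = 47190 + 7101/4091 = 193061391/4091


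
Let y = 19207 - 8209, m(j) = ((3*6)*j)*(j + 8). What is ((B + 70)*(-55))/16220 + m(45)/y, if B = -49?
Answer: 7595799/1982084 ≈ 3.8322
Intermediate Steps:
m(j) = 18*j*(8 + j) (m(j) = (18*j)*(8 + j) = 18*j*(8 + j))
y = 10998
((B + 70)*(-55))/16220 + m(45)/y = ((-49 + 70)*(-55))/16220 + (18*45*(8 + 45))/10998 = (21*(-55))*(1/16220) + (18*45*53)*(1/10998) = -1155*1/16220 + 42930*(1/10998) = -231/3244 + 2385/611 = 7595799/1982084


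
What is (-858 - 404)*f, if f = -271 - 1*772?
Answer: 1316266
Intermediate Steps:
f = -1043 (f = -271 - 772 = -1043)
(-858 - 404)*f = (-858 - 404)*(-1043) = -1262*(-1043) = 1316266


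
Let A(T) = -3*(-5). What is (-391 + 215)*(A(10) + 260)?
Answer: -48400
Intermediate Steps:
A(T) = 15
(-391 + 215)*(A(10) + 260) = (-391 + 215)*(15 + 260) = -176*275 = -48400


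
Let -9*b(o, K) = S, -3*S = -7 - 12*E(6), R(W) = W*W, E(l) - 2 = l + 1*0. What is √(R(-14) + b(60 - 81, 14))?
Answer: √15567/9 ≈ 13.863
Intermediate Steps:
E(l) = 2 + l (E(l) = 2 + (l + 1*0) = 2 + (l + 0) = 2 + l)
R(W) = W²
S = 103/3 (S = -(-7 - 12*(2 + 6))/3 = -(-7 - 12*8)/3 = -(-7 - 96)/3 = -⅓*(-103) = 103/3 ≈ 34.333)
b(o, K) = -103/27 (b(o, K) = -⅑*103/3 = -103/27)
√(R(-14) + b(60 - 81, 14)) = √((-14)² - 103/27) = √(196 - 103/27) = √(5189/27) = √15567/9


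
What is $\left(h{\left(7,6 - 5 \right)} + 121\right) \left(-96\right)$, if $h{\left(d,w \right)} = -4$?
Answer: $-11232$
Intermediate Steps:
$\left(h{\left(7,6 - 5 \right)} + 121\right) \left(-96\right) = \left(-4 + 121\right) \left(-96\right) = 117 \left(-96\right) = -11232$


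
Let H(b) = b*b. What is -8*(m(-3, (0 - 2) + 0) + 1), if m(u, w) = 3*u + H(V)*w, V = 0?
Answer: 64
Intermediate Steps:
H(b) = b²
m(u, w) = 3*u (m(u, w) = 3*u + 0²*w = 3*u + 0*w = 3*u + 0 = 3*u)
-8*(m(-3, (0 - 2) + 0) + 1) = -8*(3*(-3) + 1) = -8*(-9 + 1) = -8*(-8) = 64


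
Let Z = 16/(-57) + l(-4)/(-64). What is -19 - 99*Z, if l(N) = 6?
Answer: 10987/608 ≈ 18.071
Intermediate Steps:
Z = -683/1824 (Z = 16/(-57) + 6/(-64) = 16*(-1/57) + 6*(-1/64) = -16/57 - 3/32 = -683/1824 ≈ -0.37445)
-19 - 99*Z = -19 - 99*(-683/1824) = -19 + 22539/608 = 10987/608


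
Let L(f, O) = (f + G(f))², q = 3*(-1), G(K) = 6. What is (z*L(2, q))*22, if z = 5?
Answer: 7040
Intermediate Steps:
q = -3
L(f, O) = (6 + f)² (L(f, O) = (f + 6)² = (6 + f)²)
(z*L(2, q))*22 = (5*(6 + 2)²)*22 = (5*8²)*22 = (5*64)*22 = 320*22 = 7040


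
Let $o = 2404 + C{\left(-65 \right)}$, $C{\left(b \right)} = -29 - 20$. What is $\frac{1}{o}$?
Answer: $\frac{1}{2355} \approx 0.00042463$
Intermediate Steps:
$C{\left(b \right)} = -49$ ($C{\left(b \right)} = -29 - 20 = -49$)
$o = 2355$ ($o = 2404 - 49 = 2355$)
$\frac{1}{o} = \frac{1}{2355}$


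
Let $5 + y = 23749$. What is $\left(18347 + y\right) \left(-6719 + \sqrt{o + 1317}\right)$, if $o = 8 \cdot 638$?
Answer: $-282809429 + 42091 \sqrt{6421} \approx -2.7944 \cdot 10^{8}$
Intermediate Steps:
$y = 23744$ ($y = -5 + 23749 = 23744$)
$o = 5104$
$\left(18347 + y\right) \left(-6719 + \sqrt{o + 1317}\right) = \left(18347 + 23744\right) \left(-6719 + \sqrt{5104 + 1317}\right) = 42091 \left(-6719 + \sqrt{6421}\right) = -282809429 + 42091 \sqrt{6421}$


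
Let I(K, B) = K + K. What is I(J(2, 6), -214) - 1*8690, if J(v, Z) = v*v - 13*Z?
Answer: -8838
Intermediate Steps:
J(v, Z) = v**2 - 13*Z
I(K, B) = 2*K
I(J(2, 6), -214) - 1*8690 = 2*(2**2 - 13*6) - 1*8690 = 2*(4 - 78) - 8690 = 2*(-74) - 8690 = -148 - 8690 = -8838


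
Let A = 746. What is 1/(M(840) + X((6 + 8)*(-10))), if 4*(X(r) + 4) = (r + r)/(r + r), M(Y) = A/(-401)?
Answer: -1604/8999 ≈ -0.17824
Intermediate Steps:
M(Y) = -746/401 (M(Y) = 746/(-401) = 746*(-1/401) = -746/401)
X(r) = -15/4 (X(r) = -4 + ((r + r)/(r + r))/4 = -4 + ((2*r)/((2*r)))/4 = -4 + ((2*r)*(1/(2*r)))/4 = -4 + (¼)*1 = -4 + ¼ = -15/4)
1/(M(840) + X((6 + 8)*(-10))) = 1/(-746/401 - 15/4) = 1/(-8999/1604) = -1604/8999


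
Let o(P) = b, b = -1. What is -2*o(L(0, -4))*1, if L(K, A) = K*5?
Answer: 2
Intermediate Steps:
L(K, A) = 5*K
o(P) = -1
-2*o(L(0, -4))*1 = -2*(-1)*1 = 2*1 = 2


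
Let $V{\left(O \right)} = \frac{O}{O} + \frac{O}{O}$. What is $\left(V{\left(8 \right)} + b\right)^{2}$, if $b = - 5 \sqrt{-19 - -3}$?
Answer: $-396 - 80 i \approx -396.0 - 80.0 i$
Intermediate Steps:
$V{\left(O \right)} = 2$ ($V{\left(O \right)} = 1 + 1 = 2$)
$b = - 20 i$ ($b = - 5 \sqrt{-19 + \left(-3 + 6\right)} = - 5 \sqrt{-19 + 3} = - 5 \sqrt{-16} = - 5 \cdot 4 i = - 20 i \approx - 20.0 i$)
$\left(V{\left(8 \right)} + b\right)^{2} = \left(2 - 20 i\right)^{2}$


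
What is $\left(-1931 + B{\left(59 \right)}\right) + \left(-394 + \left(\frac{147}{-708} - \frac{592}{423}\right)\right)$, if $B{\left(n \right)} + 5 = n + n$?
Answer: $- \frac{220979975}{99828} \approx -2213.6$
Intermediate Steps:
$B{\left(n \right)} = -5 + 2 n$ ($B{\left(n \right)} = -5 + \left(n + n\right) = -5 + 2 n$)
$\left(-1931 + B{\left(59 \right)}\right) + \left(-394 + \left(\frac{147}{-708} - \frac{592}{423}\right)\right) = \left(-1931 + \left(-5 + 2 \cdot 59\right)\right) + \left(-394 + \left(\frac{147}{-708} - \frac{592}{423}\right)\right) = \left(-1931 + \left(-5 + 118\right)\right) + \left(-394 + \left(147 \left(- \frac{1}{708}\right) - \frac{592}{423}\right)\right) = \left(-1931 + 113\right) - \frac{39492671}{99828} = -1818 - \frac{39492671}{99828} = - \frac{220979975}{99828}$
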